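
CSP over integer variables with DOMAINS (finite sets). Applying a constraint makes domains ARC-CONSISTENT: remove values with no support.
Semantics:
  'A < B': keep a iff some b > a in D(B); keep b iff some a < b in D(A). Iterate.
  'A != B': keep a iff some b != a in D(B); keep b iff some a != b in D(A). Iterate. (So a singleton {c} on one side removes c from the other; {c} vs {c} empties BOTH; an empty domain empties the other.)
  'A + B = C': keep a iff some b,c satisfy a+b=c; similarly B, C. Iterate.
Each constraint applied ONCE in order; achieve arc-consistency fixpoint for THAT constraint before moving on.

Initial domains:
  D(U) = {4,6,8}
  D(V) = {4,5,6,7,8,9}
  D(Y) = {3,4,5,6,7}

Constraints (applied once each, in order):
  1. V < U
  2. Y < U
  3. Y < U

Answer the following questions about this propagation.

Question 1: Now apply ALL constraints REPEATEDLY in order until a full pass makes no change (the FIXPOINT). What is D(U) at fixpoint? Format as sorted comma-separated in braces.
Answer: {6,8}

Derivation:
pass 0 (initial): D(U)={4,6,8}
pass 1: U {4,6,8}->{6,8}; V {4,5,6,7,8,9}->{4,5,6,7}
pass 2: no change
Fixpoint after 2 passes: D(U) = {6,8}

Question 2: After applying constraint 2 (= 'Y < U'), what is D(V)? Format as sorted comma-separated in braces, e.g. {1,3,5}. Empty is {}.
Constraint 1 (V < U) on D(V)={4,5,6,7,8,9} D(U)={4,6,8}: V {4,5,6,7,8,9}->{4,5,6,7}; U {4,6,8}->{6,8}
Constraint 2 (Y < U) on D(Y)={3,4,5,6,7} D(U)={6,8}: no change
So after constraint 2: D(V) = {4,5,6,7}

Answer: {4,5,6,7}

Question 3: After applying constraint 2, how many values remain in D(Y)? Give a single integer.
Answer: 5

Derivation:
Constraint 1 (V < U) on D(V)={4,5,6,7,8,9} D(U)={4,6,8}: V {4,5,6,7,8,9}->{4,5,6,7}; U {4,6,8}->{6,8}
Constraint 2 (Y < U) on D(Y)={3,4,5,6,7} D(U)={6,8}: no change
So after constraint 2: D(Y)={3,4,5,6,7}, size = 5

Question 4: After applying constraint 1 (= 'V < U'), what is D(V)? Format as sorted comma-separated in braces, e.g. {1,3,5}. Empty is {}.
Answer: {4,5,6,7}

Derivation:
Constraint 1 (V < U) on D(V)={4,5,6,7,8,9} D(U)={4,6,8}: V {4,5,6,7,8,9}->{4,5,6,7}; U {4,6,8}->{6,8}
So after constraint 1: D(V) = {4,5,6,7}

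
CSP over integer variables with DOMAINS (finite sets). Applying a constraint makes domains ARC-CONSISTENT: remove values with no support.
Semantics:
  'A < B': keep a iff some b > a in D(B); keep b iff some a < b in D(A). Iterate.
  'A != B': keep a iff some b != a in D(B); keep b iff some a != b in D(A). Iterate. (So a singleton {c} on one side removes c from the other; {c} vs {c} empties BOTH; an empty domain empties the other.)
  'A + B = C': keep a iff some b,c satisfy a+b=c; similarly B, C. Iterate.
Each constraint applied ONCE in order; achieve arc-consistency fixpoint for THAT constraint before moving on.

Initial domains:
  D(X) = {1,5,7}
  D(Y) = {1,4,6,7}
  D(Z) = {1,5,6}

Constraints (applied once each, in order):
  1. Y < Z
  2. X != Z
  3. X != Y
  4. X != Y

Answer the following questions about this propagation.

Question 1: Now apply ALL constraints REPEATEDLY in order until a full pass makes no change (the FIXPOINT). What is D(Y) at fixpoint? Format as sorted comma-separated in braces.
pass 0 (initial): D(Y)={1,4,6,7}
pass 1: Y {1,4,6,7}->{1,4}; Z {1,5,6}->{5,6}
pass 2: no change
Fixpoint after 2 passes: D(Y) = {1,4}

Answer: {1,4}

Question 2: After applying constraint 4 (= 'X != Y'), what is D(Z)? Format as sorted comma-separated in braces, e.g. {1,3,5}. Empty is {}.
Constraint 1 (Y < Z) on D(Y)={1,4,6,7} D(Z)={1,5,6}: Y {1,4,6,7}->{1,4}; Z {1,5,6}->{5,6}
Constraint 2 (X != Z) on D(X)={1,5,7} D(Z)={5,6}: no change
Constraint 3 (X != Y) on D(X)={1,5,7} D(Y)={1,4}: no change
Constraint 4 (X != Y) on D(X)={1,5,7} D(Y)={1,4}: no change
So after constraint 4: D(Z) = {5,6}

Answer: {5,6}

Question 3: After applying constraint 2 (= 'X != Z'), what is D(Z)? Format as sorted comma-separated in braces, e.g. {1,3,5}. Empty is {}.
Answer: {5,6}

Derivation:
Constraint 1 (Y < Z) on D(Y)={1,4,6,7} D(Z)={1,5,6}: Y {1,4,6,7}->{1,4}; Z {1,5,6}->{5,6}
Constraint 2 (X != Z) on D(X)={1,5,7} D(Z)={5,6}: no change
So after constraint 2: D(Z) = {5,6}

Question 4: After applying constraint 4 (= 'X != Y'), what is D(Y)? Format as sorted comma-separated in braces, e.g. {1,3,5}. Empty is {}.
Answer: {1,4}

Derivation:
Constraint 1 (Y < Z) on D(Y)={1,4,6,7} D(Z)={1,5,6}: Y {1,4,6,7}->{1,4}; Z {1,5,6}->{5,6}
Constraint 2 (X != Z) on D(X)={1,5,7} D(Z)={5,6}: no change
Constraint 3 (X != Y) on D(X)={1,5,7} D(Y)={1,4}: no change
Constraint 4 (X != Y) on D(X)={1,5,7} D(Y)={1,4}: no change
So after constraint 4: D(Y) = {1,4}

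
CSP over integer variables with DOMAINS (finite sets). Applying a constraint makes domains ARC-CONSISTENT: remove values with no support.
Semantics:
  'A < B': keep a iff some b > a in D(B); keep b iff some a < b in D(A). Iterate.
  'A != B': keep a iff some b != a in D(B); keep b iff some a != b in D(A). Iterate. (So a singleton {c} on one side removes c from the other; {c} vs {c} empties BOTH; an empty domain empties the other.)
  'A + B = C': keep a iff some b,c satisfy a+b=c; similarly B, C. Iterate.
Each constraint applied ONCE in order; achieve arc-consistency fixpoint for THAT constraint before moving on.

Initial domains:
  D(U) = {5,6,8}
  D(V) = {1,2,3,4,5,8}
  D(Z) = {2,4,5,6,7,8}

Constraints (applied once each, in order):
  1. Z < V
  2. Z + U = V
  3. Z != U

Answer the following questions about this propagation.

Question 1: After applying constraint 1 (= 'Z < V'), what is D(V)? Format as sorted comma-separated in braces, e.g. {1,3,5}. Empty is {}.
Constraint 1 (Z < V) on D(Z)={2,4,5,6,7,8} D(V)={1,2,3,4,5,8}: Z {2,4,5,6,7,8}->{2,4,5,6,7}; V {1,2,3,4,5,8}->{3,4,5,8}
So after constraint 1: D(V) = {3,4,5,8}

Answer: {3,4,5,8}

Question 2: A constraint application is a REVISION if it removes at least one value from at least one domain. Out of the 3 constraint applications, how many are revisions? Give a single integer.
Constraint 1 (Z < V) on D(Z)={2,4,5,6,7,8} D(V)={1,2,3,4,5,8}: Z {2,4,5,6,7,8}->{2,4,5,6,7}; V {1,2,3,4,5,8}->{3,4,5,8} => REVISION
Constraint 2 (Z + U = V) on D(Z)={2,4,5,6,7} D(U)={5,6,8} D(V)={3,4,5,8}: Z {2,4,5,6,7}->{2}; U {5,6,8}->{6}; V {3,4,5,8}->{8} => REVISION
Constraint 3 (Z != U) on D(Z)={2} D(U)={6}: no change => not a revision
Total revisions = 2

Answer: 2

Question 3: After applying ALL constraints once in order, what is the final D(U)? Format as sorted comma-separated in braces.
Constraint 1 (Z < V) on D(Z)={2,4,5,6,7,8} D(V)={1,2,3,4,5,8}: Z {2,4,5,6,7,8}->{2,4,5,6,7}; V {1,2,3,4,5,8}->{3,4,5,8}
Constraint 2 (Z + U = V) on D(Z)={2,4,5,6,7} D(U)={5,6,8} D(V)={3,4,5,8}: Z {2,4,5,6,7}->{2}; U {5,6,8}->{6}; V {3,4,5,8}->{8}
Constraint 3 (Z != U) on D(Z)={2} D(U)={6}: no change
So after all 3 constraints: D(U) = {6}

Answer: {6}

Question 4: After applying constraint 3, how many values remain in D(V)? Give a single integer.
Answer: 1

Derivation:
Constraint 1 (Z < V) on D(Z)={2,4,5,6,7,8} D(V)={1,2,3,4,5,8}: Z {2,4,5,6,7,8}->{2,4,5,6,7}; V {1,2,3,4,5,8}->{3,4,5,8}
Constraint 2 (Z + U = V) on D(Z)={2,4,5,6,7} D(U)={5,6,8} D(V)={3,4,5,8}: Z {2,4,5,6,7}->{2}; U {5,6,8}->{6}; V {3,4,5,8}->{8}
Constraint 3 (Z != U) on D(Z)={2} D(U)={6}: no change
So after constraint 3: D(V)={8}, size = 1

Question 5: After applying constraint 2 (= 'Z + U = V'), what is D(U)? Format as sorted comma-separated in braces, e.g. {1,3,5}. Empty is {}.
Constraint 1 (Z < V) on D(Z)={2,4,5,6,7,8} D(V)={1,2,3,4,5,8}: Z {2,4,5,6,7,8}->{2,4,5,6,7}; V {1,2,3,4,5,8}->{3,4,5,8}
Constraint 2 (Z + U = V) on D(Z)={2,4,5,6,7} D(U)={5,6,8} D(V)={3,4,5,8}: Z {2,4,5,6,7}->{2}; U {5,6,8}->{6}; V {3,4,5,8}->{8}
So after constraint 2: D(U) = {6}

Answer: {6}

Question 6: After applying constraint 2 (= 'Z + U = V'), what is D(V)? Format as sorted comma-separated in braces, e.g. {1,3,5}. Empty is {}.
Constraint 1 (Z < V) on D(Z)={2,4,5,6,7,8} D(V)={1,2,3,4,5,8}: Z {2,4,5,6,7,8}->{2,4,5,6,7}; V {1,2,3,4,5,8}->{3,4,5,8}
Constraint 2 (Z + U = V) on D(Z)={2,4,5,6,7} D(U)={5,6,8} D(V)={3,4,5,8}: Z {2,4,5,6,7}->{2}; U {5,6,8}->{6}; V {3,4,5,8}->{8}
So after constraint 2: D(V) = {8}

Answer: {8}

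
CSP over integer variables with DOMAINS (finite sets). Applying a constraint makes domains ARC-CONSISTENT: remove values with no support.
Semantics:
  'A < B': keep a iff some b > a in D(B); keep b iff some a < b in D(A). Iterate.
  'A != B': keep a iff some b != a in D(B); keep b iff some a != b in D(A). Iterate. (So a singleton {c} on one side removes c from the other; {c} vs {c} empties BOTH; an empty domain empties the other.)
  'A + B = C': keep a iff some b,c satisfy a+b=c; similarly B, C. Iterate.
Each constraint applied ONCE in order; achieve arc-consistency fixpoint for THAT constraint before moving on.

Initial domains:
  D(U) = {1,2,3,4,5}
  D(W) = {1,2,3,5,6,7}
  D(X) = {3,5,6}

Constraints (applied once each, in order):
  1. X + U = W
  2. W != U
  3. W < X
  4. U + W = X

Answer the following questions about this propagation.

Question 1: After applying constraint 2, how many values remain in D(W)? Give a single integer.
Constraint 1 (X + U = W) on D(X)={3,5,6} D(U)={1,2,3,4,5} D(W)={1,2,3,5,6,7}: U {1,2,3,4,5}->{1,2,3,4}; W {1,2,3,5,6,7}->{5,6,7}
Constraint 2 (W != U) on D(W)={5,6,7} D(U)={1,2,3,4}: no change
So after constraint 2: D(W)={5,6,7}, size = 3

Answer: 3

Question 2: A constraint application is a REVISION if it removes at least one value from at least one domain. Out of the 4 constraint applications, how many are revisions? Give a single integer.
Answer: 3

Derivation:
Constraint 1 (X + U = W) on D(X)={3,5,6} D(U)={1,2,3,4,5} D(W)={1,2,3,5,6,7}: U {1,2,3,4,5}->{1,2,3,4}; W {1,2,3,5,6,7}->{5,6,7} => REVISION
Constraint 2 (W != U) on D(W)={5,6,7} D(U)={1,2,3,4}: no change => not a revision
Constraint 3 (W < X) on D(W)={5,6,7} D(X)={3,5,6}: W {5,6,7}->{5}; X {3,5,6}->{6} => REVISION
Constraint 4 (U + W = X) on D(U)={1,2,3,4} D(W)={5} D(X)={6}: U {1,2,3,4}->{1} => REVISION
Total revisions = 3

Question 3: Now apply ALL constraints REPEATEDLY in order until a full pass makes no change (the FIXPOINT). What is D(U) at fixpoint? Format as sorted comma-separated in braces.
pass 0 (initial): D(U)={1,2,3,4,5}
pass 1: U {1,2,3,4,5}->{1}; W {1,2,3,5,6,7}->{5}; X {3,5,6}->{6}
pass 2: U {1}->{}; W {5}->{}; X {6}->{}
pass 3: no change
Fixpoint after 3 passes: D(U) = {}

Answer: {}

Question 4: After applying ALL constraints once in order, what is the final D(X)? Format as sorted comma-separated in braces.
Answer: {6}

Derivation:
Constraint 1 (X + U = W) on D(X)={3,5,6} D(U)={1,2,3,4,5} D(W)={1,2,3,5,6,7}: U {1,2,3,4,5}->{1,2,3,4}; W {1,2,3,5,6,7}->{5,6,7}
Constraint 2 (W != U) on D(W)={5,6,7} D(U)={1,2,3,4}: no change
Constraint 3 (W < X) on D(W)={5,6,7} D(X)={3,5,6}: W {5,6,7}->{5}; X {3,5,6}->{6}
Constraint 4 (U + W = X) on D(U)={1,2,3,4} D(W)={5} D(X)={6}: U {1,2,3,4}->{1}
So after all 4 constraints: D(X) = {6}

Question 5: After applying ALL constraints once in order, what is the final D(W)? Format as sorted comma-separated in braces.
Answer: {5}

Derivation:
Constraint 1 (X + U = W) on D(X)={3,5,6} D(U)={1,2,3,4,5} D(W)={1,2,3,5,6,7}: U {1,2,3,4,5}->{1,2,3,4}; W {1,2,3,5,6,7}->{5,6,7}
Constraint 2 (W != U) on D(W)={5,6,7} D(U)={1,2,3,4}: no change
Constraint 3 (W < X) on D(W)={5,6,7} D(X)={3,5,6}: W {5,6,7}->{5}; X {3,5,6}->{6}
Constraint 4 (U + W = X) on D(U)={1,2,3,4} D(W)={5} D(X)={6}: U {1,2,3,4}->{1}
So after all 4 constraints: D(W) = {5}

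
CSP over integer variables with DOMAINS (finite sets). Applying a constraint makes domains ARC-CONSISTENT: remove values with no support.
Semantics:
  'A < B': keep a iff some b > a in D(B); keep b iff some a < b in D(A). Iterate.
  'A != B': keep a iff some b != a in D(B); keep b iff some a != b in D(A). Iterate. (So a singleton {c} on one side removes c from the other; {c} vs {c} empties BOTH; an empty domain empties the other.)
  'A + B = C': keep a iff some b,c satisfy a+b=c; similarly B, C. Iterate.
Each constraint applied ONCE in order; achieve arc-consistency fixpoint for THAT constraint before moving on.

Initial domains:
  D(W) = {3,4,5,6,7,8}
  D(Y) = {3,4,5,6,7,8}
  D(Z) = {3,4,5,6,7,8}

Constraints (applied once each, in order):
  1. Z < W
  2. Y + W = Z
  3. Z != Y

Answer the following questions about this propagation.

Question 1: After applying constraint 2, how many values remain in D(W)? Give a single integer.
Constraint 1 (Z < W) on D(Z)={3,4,5,6,7,8} D(W)={3,4,5,6,7,8}: Z {3,4,5,6,7,8}->{3,4,5,6,7}; W {3,4,5,6,7,8}->{4,5,6,7,8}
Constraint 2 (Y + W = Z) on D(Y)={3,4,5,6,7,8} D(W)={4,5,6,7,8} D(Z)={3,4,5,6,7}: Y {3,4,5,6,7,8}->{3}; W {4,5,6,7,8}->{4}; Z {3,4,5,6,7}->{7}
So after constraint 2: D(W)={4}, size = 1

Answer: 1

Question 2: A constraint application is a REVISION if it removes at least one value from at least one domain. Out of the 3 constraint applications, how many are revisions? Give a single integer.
Answer: 2

Derivation:
Constraint 1 (Z < W) on D(Z)={3,4,5,6,7,8} D(W)={3,4,5,6,7,8}: Z {3,4,5,6,7,8}->{3,4,5,6,7}; W {3,4,5,6,7,8}->{4,5,6,7,8} => REVISION
Constraint 2 (Y + W = Z) on D(Y)={3,4,5,6,7,8} D(W)={4,5,6,7,8} D(Z)={3,4,5,6,7}: Y {3,4,5,6,7,8}->{3}; W {4,5,6,7,8}->{4}; Z {3,4,5,6,7}->{7} => REVISION
Constraint 3 (Z != Y) on D(Z)={7} D(Y)={3}: no change => not a revision
Total revisions = 2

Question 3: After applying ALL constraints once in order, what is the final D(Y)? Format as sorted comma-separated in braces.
Answer: {3}

Derivation:
Constraint 1 (Z < W) on D(Z)={3,4,5,6,7,8} D(W)={3,4,5,6,7,8}: Z {3,4,5,6,7,8}->{3,4,5,6,7}; W {3,4,5,6,7,8}->{4,5,6,7,8}
Constraint 2 (Y + W = Z) on D(Y)={3,4,5,6,7,8} D(W)={4,5,6,7,8} D(Z)={3,4,5,6,7}: Y {3,4,5,6,7,8}->{3}; W {4,5,6,7,8}->{4}; Z {3,4,5,6,7}->{7}
Constraint 3 (Z != Y) on D(Z)={7} D(Y)={3}: no change
So after all 3 constraints: D(Y) = {3}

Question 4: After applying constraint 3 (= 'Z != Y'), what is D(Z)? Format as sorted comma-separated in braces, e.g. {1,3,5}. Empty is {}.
Answer: {7}

Derivation:
Constraint 1 (Z < W) on D(Z)={3,4,5,6,7,8} D(W)={3,4,5,6,7,8}: Z {3,4,5,6,7,8}->{3,4,5,6,7}; W {3,4,5,6,7,8}->{4,5,6,7,8}
Constraint 2 (Y + W = Z) on D(Y)={3,4,5,6,7,8} D(W)={4,5,6,7,8} D(Z)={3,4,5,6,7}: Y {3,4,5,6,7,8}->{3}; W {4,5,6,7,8}->{4}; Z {3,4,5,6,7}->{7}
Constraint 3 (Z != Y) on D(Z)={7} D(Y)={3}: no change
So after constraint 3: D(Z) = {7}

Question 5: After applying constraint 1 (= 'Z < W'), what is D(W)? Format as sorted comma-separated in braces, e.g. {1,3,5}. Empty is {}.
Answer: {4,5,6,7,8}

Derivation:
Constraint 1 (Z < W) on D(Z)={3,4,5,6,7,8} D(W)={3,4,5,6,7,8}: Z {3,4,5,6,7,8}->{3,4,5,6,7}; W {3,4,5,6,7,8}->{4,5,6,7,8}
So after constraint 1: D(W) = {4,5,6,7,8}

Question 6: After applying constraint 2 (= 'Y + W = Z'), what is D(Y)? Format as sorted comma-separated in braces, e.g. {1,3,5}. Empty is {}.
Constraint 1 (Z < W) on D(Z)={3,4,5,6,7,8} D(W)={3,4,5,6,7,8}: Z {3,4,5,6,7,8}->{3,4,5,6,7}; W {3,4,5,6,7,8}->{4,5,6,7,8}
Constraint 2 (Y + W = Z) on D(Y)={3,4,5,6,7,8} D(W)={4,5,6,7,8} D(Z)={3,4,5,6,7}: Y {3,4,5,6,7,8}->{3}; W {4,5,6,7,8}->{4}; Z {3,4,5,6,7}->{7}
So after constraint 2: D(Y) = {3}

Answer: {3}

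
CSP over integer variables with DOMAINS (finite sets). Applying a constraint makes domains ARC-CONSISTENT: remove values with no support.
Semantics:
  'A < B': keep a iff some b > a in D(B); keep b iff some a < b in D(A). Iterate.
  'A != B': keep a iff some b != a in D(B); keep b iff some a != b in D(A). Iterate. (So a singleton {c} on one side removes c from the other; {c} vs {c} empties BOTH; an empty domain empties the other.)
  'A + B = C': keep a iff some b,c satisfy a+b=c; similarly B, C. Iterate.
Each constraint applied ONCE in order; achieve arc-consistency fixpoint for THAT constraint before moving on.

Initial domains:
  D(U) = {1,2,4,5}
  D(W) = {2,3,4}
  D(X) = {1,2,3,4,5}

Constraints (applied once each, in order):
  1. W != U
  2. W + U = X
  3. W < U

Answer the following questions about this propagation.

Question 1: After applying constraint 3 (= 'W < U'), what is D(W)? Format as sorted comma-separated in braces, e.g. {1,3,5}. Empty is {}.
Constraint 1 (W != U) on D(W)={2,3,4} D(U)={1,2,4,5}: no change
Constraint 2 (W + U = X) on D(W)={2,3,4} D(U)={1,2,4,5} D(X)={1,2,3,4,5}: U {1,2,4,5}->{1,2}; X {1,2,3,4,5}->{3,4,5}
Constraint 3 (W < U) on D(W)={2,3,4} D(U)={1,2}: W {2,3,4}->{}; U {1,2}->{}
So after constraint 3: D(W) = {}

Answer: {}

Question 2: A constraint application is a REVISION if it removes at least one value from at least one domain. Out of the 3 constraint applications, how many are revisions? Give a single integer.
Constraint 1 (W != U) on D(W)={2,3,4} D(U)={1,2,4,5}: no change => not a revision
Constraint 2 (W + U = X) on D(W)={2,3,4} D(U)={1,2,4,5} D(X)={1,2,3,4,5}: U {1,2,4,5}->{1,2}; X {1,2,3,4,5}->{3,4,5} => REVISION
Constraint 3 (W < U) on D(W)={2,3,4} D(U)={1,2}: W {2,3,4}->{}; U {1,2}->{} => REVISION
Total revisions = 2

Answer: 2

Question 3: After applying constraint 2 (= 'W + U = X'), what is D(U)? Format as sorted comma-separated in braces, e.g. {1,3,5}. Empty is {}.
Constraint 1 (W != U) on D(W)={2,3,4} D(U)={1,2,4,5}: no change
Constraint 2 (W + U = X) on D(W)={2,3,4} D(U)={1,2,4,5} D(X)={1,2,3,4,5}: U {1,2,4,5}->{1,2}; X {1,2,3,4,5}->{3,4,5}
So after constraint 2: D(U) = {1,2}

Answer: {1,2}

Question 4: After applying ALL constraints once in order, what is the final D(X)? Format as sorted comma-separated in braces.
Answer: {3,4,5}

Derivation:
Constraint 1 (W != U) on D(W)={2,3,4} D(U)={1,2,4,5}: no change
Constraint 2 (W + U = X) on D(W)={2,3,4} D(U)={1,2,4,5} D(X)={1,2,3,4,5}: U {1,2,4,5}->{1,2}; X {1,2,3,4,5}->{3,4,5}
Constraint 3 (W < U) on D(W)={2,3,4} D(U)={1,2}: W {2,3,4}->{}; U {1,2}->{}
So after all 3 constraints: D(X) = {3,4,5}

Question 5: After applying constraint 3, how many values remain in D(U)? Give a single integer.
Constraint 1 (W != U) on D(W)={2,3,4} D(U)={1,2,4,5}: no change
Constraint 2 (W + U = X) on D(W)={2,3,4} D(U)={1,2,4,5} D(X)={1,2,3,4,5}: U {1,2,4,5}->{1,2}; X {1,2,3,4,5}->{3,4,5}
Constraint 3 (W < U) on D(W)={2,3,4} D(U)={1,2}: W {2,3,4}->{}; U {1,2}->{}
So after constraint 3: D(U)={}, size = 0

Answer: 0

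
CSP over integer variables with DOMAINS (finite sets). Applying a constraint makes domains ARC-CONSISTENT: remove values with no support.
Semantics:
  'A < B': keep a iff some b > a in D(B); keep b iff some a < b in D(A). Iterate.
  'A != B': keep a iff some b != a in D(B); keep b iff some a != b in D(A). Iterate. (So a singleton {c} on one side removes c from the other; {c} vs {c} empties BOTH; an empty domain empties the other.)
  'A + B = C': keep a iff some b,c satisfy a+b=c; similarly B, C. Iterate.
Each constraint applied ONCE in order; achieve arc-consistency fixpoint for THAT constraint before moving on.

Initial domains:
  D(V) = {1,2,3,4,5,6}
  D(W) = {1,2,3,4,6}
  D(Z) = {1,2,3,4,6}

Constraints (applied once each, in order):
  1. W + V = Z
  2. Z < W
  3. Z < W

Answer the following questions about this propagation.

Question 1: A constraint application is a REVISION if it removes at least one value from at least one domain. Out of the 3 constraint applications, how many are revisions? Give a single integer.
Constraint 1 (W + V = Z) on D(W)={1,2,3,4,6} D(V)={1,2,3,4,5,6} D(Z)={1,2,3,4,6}: W {1,2,3,4,6}->{1,2,3,4}; V {1,2,3,4,5,6}->{1,2,3,4,5}; Z {1,2,3,4,6}->{2,3,4,6} => REVISION
Constraint 2 (Z < W) on D(Z)={2,3,4,6} D(W)={1,2,3,4}: Z {2,3,4,6}->{2,3}; W {1,2,3,4}->{3,4} => REVISION
Constraint 3 (Z < W) on D(Z)={2,3} D(W)={3,4}: no change => not a revision
Total revisions = 2

Answer: 2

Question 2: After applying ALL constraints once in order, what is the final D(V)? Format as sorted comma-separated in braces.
Answer: {1,2,3,4,5}

Derivation:
Constraint 1 (W + V = Z) on D(W)={1,2,3,4,6} D(V)={1,2,3,4,5,6} D(Z)={1,2,3,4,6}: W {1,2,3,4,6}->{1,2,3,4}; V {1,2,3,4,5,6}->{1,2,3,4,5}; Z {1,2,3,4,6}->{2,3,4,6}
Constraint 2 (Z < W) on D(Z)={2,3,4,6} D(W)={1,2,3,4}: Z {2,3,4,6}->{2,3}; W {1,2,3,4}->{3,4}
Constraint 3 (Z < W) on D(Z)={2,3} D(W)={3,4}: no change
So after all 3 constraints: D(V) = {1,2,3,4,5}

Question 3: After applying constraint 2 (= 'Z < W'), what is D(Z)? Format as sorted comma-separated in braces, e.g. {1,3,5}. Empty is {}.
Constraint 1 (W + V = Z) on D(W)={1,2,3,4,6} D(V)={1,2,3,4,5,6} D(Z)={1,2,3,4,6}: W {1,2,3,4,6}->{1,2,3,4}; V {1,2,3,4,5,6}->{1,2,3,4,5}; Z {1,2,3,4,6}->{2,3,4,6}
Constraint 2 (Z < W) on D(Z)={2,3,4,6} D(W)={1,2,3,4}: Z {2,3,4,6}->{2,3}; W {1,2,3,4}->{3,4}
So after constraint 2: D(Z) = {2,3}

Answer: {2,3}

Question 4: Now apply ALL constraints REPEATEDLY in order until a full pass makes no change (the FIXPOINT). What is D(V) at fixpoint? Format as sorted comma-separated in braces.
pass 0 (initial): D(V)={1,2,3,4,5,6}
pass 1: V {1,2,3,4,5,6}->{1,2,3,4,5}; W {1,2,3,4,6}->{3,4}; Z {1,2,3,4,6}->{2,3}
pass 2: V {1,2,3,4,5}->{}; W {3,4}->{}; Z {2,3}->{}
pass 3: no change
Fixpoint after 3 passes: D(V) = {}

Answer: {}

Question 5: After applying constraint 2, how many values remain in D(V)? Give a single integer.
Constraint 1 (W + V = Z) on D(W)={1,2,3,4,6} D(V)={1,2,3,4,5,6} D(Z)={1,2,3,4,6}: W {1,2,3,4,6}->{1,2,3,4}; V {1,2,3,4,5,6}->{1,2,3,4,5}; Z {1,2,3,4,6}->{2,3,4,6}
Constraint 2 (Z < W) on D(Z)={2,3,4,6} D(W)={1,2,3,4}: Z {2,3,4,6}->{2,3}; W {1,2,3,4}->{3,4}
So after constraint 2: D(V)={1,2,3,4,5}, size = 5

Answer: 5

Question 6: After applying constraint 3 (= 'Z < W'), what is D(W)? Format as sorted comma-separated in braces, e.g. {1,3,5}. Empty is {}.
Constraint 1 (W + V = Z) on D(W)={1,2,3,4,6} D(V)={1,2,3,4,5,6} D(Z)={1,2,3,4,6}: W {1,2,3,4,6}->{1,2,3,4}; V {1,2,3,4,5,6}->{1,2,3,4,5}; Z {1,2,3,4,6}->{2,3,4,6}
Constraint 2 (Z < W) on D(Z)={2,3,4,6} D(W)={1,2,3,4}: Z {2,3,4,6}->{2,3}; W {1,2,3,4}->{3,4}
Constraint 3 (Z < W) on D(Z)={2,3} D(W)={3,4}: no change
So after constraint 3: D(W) = {3,4}

Answer: {3,4}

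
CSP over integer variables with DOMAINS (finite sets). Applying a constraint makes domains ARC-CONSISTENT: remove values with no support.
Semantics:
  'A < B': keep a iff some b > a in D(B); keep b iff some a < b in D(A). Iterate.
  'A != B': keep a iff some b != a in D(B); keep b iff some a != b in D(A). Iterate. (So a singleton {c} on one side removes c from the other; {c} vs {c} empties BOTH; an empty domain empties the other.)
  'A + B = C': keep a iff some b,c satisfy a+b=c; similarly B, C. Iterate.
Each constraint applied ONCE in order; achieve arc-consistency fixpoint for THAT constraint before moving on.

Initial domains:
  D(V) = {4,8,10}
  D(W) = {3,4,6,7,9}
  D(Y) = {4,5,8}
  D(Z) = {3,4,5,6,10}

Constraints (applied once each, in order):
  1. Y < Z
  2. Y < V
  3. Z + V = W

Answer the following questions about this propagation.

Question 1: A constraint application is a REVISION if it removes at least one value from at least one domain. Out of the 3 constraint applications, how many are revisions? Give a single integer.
Answer: 3

Derivation:
Constraint 1 (Y < Z) on D(Y)={4,5,8} D(Z)={3,4,5,6,10}: Z {3,4,5,6,10}->{5,6,10} => REVISION
Constraint 2 (Y < V) on D(Y)={4,5,8} D(V)={4,8,10}: V {4,8,10}->{8,10} => REVISION
Constraint 3 (Z + V = W) on D(Z)={5,6,10} D(V)={8,10} D(W)={3,4,6,7,9}: Z {5,6,10}->{}; V {8,10}->{}; W {3,4,6,7,9}->{} => REVISION
Total revisions = 3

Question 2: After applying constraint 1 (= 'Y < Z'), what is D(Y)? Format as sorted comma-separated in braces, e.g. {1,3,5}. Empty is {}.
Answer: {4,5,8}

Derivation:
Constraint 1 (Y < Z) on D(Y)={4,5,8} D(Z)={3,4,5,6,10}: Z {3,4,5,6,10}->{5,6,10}
So after constraint 1: D(Y) = {4,5,8}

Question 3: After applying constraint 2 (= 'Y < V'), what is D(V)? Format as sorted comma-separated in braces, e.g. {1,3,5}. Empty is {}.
Constraint 1 (Y < Z) on D(Y)={4,5,8} D(Z)={3,4,5,6,10}: Z {3,4,5,6,10}->{5,6,10}
Constraint 2 (Y < V) on D(Y)={4,5,8} D(V)={4,8,10}: V {4,8,10}->{8,10}
So after constraint 2: D(V) = {8,10}

Answer: {8,10}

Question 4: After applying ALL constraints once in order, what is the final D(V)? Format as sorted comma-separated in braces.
Constraint 1 (Y < Z) on D(Y)={4,5,8} D(Z)={3,4,5,6,10}: Z {3,4,5,6,10}->{5,6,10}
Constraint 2 (Y < V) on D(Y)={4,5,8} D(V)={4,8,10}: V {4,8,10}->{8,10}
Constraint 3 (Z + V = W) on D(Z)={5,6,10} D(V)={8,10} D(W)={3,4,6,7,9}: Z {5,6,10}->{}; V {8,10}->{}; W {3,4,6,7,9}->{}
So after all 3 constraints: D(V) = {}

Answer: {}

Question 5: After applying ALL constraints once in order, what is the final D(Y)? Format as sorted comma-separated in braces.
Answer: {4,5,8}

Derivation:
Constraint 1 (Y < Z) on D(Y)={4,5,8} D(Z)={3,4,5,6,10}: Z {3,4,5,6,10}->{5,6,10}
Constraint 2 (Y < V) on D(Y)={4,5,8} D(V)={4,8,10}: V {4,8,10}->{8,10}
Constraint 3 (Z + V = W) on D(Z)={5,6,10} D(V)={8,10} D(W)={3,4,6,7,9}: Z {5,6,10}->{}; V {8,10}->{}; W {3,4,6,7,9}->{}
So after all 3 constraints: D(Y) = {4,5,8}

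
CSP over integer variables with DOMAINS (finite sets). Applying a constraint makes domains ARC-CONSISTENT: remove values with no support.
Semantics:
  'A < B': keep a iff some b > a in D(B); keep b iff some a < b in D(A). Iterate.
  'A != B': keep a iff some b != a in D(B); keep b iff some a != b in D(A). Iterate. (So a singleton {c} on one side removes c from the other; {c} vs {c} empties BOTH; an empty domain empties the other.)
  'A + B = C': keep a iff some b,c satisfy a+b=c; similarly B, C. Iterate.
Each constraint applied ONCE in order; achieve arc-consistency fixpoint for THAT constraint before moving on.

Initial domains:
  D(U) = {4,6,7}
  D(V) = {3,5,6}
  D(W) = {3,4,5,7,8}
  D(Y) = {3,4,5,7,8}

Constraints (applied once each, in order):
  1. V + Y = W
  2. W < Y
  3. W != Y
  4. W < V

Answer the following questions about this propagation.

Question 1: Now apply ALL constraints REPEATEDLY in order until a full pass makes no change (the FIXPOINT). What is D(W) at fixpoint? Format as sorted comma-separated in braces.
Answer: {}

Derivation:
pass 0 (initial): D(W)={3,4,5,7,8}
pass 1: V {3,5,6}->{}; W {3,4,5,7,8}->{}; Y {3,4,5,7,8}->{}
pass 2: no change
Fixpoint after 2 passes: D(W) = {}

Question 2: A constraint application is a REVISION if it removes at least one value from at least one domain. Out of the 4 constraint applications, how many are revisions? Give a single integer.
Constraint 1 (V + Y = W) on D(V)={3,5,6} D(Y)={3,4,5,7,8} D(W)={3,4,5,7,8}: V {3,5,6}->{3,5}; Y {3,4,5,7,8}->{3,4,5}; W {3,4,5,7,8}->{7,8} => REVISION
Constraint 2 (W < Y) on D(W)={7,8} D(Y)={3,4,5}: W {7,8}->{}; Y {3,4,5}->{} => REVISION
Constraint 3 (W != Y) on D(W)={} D(Y)={}: no change => not a revision
Constraint 4 (W < V) on D(W)={} D(V)={3,5}: V {3,5}->{} => REVISION
Total revisions = 3

Answer: 3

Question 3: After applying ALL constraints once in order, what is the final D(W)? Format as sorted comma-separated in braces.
Constraint 1 (V + Y = W) on D(V)={3,5,6} D(Y)={3,4,5,7,8} D(W)={3,4,5,7,8}: V {3,5,6}->{3,5}; Y {3,4,5,7,8}->{3,4,5}; W {3,4,5,7,8}->{7,8}
Constraint 2 (W < Y) on D(W)={7,8} D(Y)={3,4,5}: W {7,8}->{}; Y {3,4,5}->{}
Constraint 3 (W != Y) on D(W)={} D(Y)={}: no change
Constraint 4 (W < V) on D(W)={} D(V)={3,5}: V {3,5}->{}
So after all 4 constraints: D(W) = {}

Answer: {}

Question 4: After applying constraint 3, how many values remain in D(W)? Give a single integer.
Answer: 0

Derivation:
Constraint 1 (V + Y = W) on D(V)={3,5,6} D(Y)={3,4,5,7,8} D(W)={3,4,5,7,8}: V {3,5,6}->{3,5}; Y {3,4,5,7,8}->{3,4,5}; W {3,4,5,7,8}->{7,8}
Constraint 2 (W < Y) on D(W)={7,8} D(Y)={3,4,5}: W {7,8}->{}; Y {3,4,5}->{}
Constraint 3 (W != Y) on D(W)={} D(Y)={}: no change
So after constraint 3: D(W)={}, size = 0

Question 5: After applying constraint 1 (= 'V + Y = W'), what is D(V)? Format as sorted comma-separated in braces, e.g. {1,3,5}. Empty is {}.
Answer: {3,5}

Derivation:
Constraint 1 (V + Y = W) on D(V)={3,5,6} D(Y)={3,4,5,7,8} D(W)={3,4,5,7,8}: V {3,5,6}->{3,5}; Y {3,4,5,7,8}->{3,4,5}; W {3,4,5,7,8}->{7,8}
So after constraint 1: D(V) = {3,5}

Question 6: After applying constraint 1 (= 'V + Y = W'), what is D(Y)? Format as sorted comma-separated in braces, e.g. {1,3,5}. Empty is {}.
Answer: {3,4,5}

Derivation:
Constraint 1 (V + Y = W) on D(V)={3,5,6} D(Y)={3,4,5,7,8} D(W)={3,4,5,7,8}: V {3,5,6}->{3,5}; Y {3,4,5,7,8}->{3,4,5}; W {3,4,5,7,8}->{7,8}
So after constraint 1: D(Y) = {3,4,5}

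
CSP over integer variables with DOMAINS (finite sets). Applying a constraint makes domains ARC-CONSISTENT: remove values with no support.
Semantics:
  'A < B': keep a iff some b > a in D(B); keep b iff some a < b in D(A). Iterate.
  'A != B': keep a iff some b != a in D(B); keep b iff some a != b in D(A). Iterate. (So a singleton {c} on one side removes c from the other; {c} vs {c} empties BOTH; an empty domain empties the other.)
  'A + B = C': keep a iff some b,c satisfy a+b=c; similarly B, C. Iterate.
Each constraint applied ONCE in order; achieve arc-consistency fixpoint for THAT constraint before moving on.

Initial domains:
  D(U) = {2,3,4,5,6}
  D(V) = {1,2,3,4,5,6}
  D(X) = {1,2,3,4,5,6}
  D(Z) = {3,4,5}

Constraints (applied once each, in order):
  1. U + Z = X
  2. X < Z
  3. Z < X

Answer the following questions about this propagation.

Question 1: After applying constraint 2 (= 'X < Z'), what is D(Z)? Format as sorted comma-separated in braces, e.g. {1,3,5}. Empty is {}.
Constraint 1 (U + Z = X) on D(U)={2,3,4,5,6} D(Z)={3,4,5} D(X)={1,2,3,4,5,6}: U {2,3,4,5,6}->{2,3}; Z {3,4,5}->{3,4}; X {1,2,3,4,5,6}->{5,6}
Constraint 2 (X < Z) on D(X)={5,6} D(Z)={3,4}: X {5,6}->{}; Z {3,4}->{}
So after constraint 2: D(Z) = {}

Answer: {}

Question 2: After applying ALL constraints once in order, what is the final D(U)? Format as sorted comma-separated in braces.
Answer: {2,3}

Derivation:
Constraint 1 (U + Z = X) on D(U)={2,3,4,5,6} D(Z)={3,4,5} D(X)={1,2,3,4,5,6}: U {2,3,4,5,6}->{2,3}; Z {3,4,5}->{3,4}; X {1,2,3,4,5,6}->{5,6}
Constraint 2 (X < Z) on D(X)={5,6} D(Z)={3,4}: X {5,6}->{}; Z {3,4}->{}
Constraint 3 (Z < X) on D(Z)={} D(X)={}: no change
So after all 3 constraints: D(U) = {2,3}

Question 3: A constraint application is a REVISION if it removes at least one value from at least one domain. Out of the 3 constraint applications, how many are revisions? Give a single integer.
Constraint 1 (U + Z = X) on D(U)={2,3,4,5,6} D(Z)={3,4,5} D(X)={1,2,3,4,5,6}: U {2,3,4,5,6}->{2,3}; Z {3,4,5}->{3,4}; X {1,2,3,4,5,6}->{5,6} => REVISION
Constraint 2 (X < Z) on D(X)={5,6} D(Z)={3,4}: X {5,6}->{}; Z {3,4}->{} => REVISION
Constraint 3 (Z < X) on D(Z)={} D(X)={}: no change => not a revision
Total revisions = 2

Answer: 2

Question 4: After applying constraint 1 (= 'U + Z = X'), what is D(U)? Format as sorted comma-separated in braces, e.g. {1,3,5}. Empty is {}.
Answer: {2,3}

Derivation:
Constraint 1 (U + Z = X) on D(U)={2,3,4,5,6} D(Z)={3,4,5} D(X)={1,2,3,4,5,6}: U {2,3,4,5,6}->{2,3}; Z {3,4,5}->{3,4}; X {1,2,3,4,5,6}->{5,6}
So after constraint 1: D(U) = {2,3}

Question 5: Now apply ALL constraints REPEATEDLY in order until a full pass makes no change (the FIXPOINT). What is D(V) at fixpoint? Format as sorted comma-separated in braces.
Answer: {1,2,3,4,5,6}

Derivation:
pass 0 (initial): D(V)={1,2,3,4,5,6}
pass 1: U {2,3,4,5,6}->{2,3}; X {1,2,3,4,5,6}->{}; Z {3,4,5}->{}
pass 2: U {2,3}->{}
pass 3: no change
Fixpoint after 3 passes: D(V) = {1,2,3,4,5,6}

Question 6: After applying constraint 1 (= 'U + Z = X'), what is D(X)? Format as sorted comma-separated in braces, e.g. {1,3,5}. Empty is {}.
Constraint 1 (U + Z = X) on D(U)={2,3,4,5,6} D(Z)={3,4,5} D(X)={1,2,3,4,5,6}: U {2,3,4,5,6}->{2,3}; Z {3,4,5}->{3,4}; X {1,2,3,4,5,6}->{5,6}
So after constraint 1: D(X) = {5,6}

Answer: {5,6}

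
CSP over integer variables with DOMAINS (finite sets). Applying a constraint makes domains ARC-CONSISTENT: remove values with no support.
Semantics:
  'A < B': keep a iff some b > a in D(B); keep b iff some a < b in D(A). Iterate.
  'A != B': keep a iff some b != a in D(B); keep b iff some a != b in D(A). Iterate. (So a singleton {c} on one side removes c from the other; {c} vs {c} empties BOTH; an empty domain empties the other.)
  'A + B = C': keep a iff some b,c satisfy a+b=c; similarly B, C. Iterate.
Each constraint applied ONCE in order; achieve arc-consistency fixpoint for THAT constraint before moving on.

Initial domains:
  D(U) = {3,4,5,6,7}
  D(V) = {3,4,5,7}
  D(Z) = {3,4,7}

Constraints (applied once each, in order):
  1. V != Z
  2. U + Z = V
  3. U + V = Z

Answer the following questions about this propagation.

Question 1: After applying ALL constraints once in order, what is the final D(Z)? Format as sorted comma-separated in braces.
Constraint 1 (V != Z) on D(V)={3,4,5,7} D(Z)={3,4,7}: no change
Constraint 2 (U + Z = V) on D(U)={3,4,5,6,7} D(Z)={3,4,7} D(V)={3,4,5,7}: U {3,4,5,6,7}->{3,4}; Z {3,4,7}->{3,4}; V {3,4,5,7}->{7}
Constraint 3 (U + V = Z) on D(U)={3,4} D(V)={7} D(Z)={3,4}: U {3,4}->{}; V {7}->{}; Z {3,4}->{}
So after all 3 constraints: D(Z) = {}

Answer: {}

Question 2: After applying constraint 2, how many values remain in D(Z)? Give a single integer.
Answer: 2

Derivation:
Constraint 1 (V != Z) on D(V)={3,4,5,7} D(Z)={3,4,7}: no change
Constraint 2 (U + Z = V) on D(U)={3,4,5,6,7} D(Z)={3,4,7} D(V)={3,4,5,7}: U {3,4,5,6,7}->{3,4}; Z {3,4,7}->{3,4}; V {3,4,5,7}->{7}
So after constraint 2: D(Z)={3,4}, size = 2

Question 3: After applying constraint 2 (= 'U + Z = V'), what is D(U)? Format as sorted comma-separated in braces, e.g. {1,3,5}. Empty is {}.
Constraint 1 (V != Z) on D(V)={3,4,5,7} D(Z)={3,4,7}: no change
Constraint 2 (U + Z = V) on D(U)={3,4,5,6,7} D(Z)={3,4,7} D(V)={3,4,5,7}: U {3,4,5,6,7}->{3,4}; Z {3,4,7}->{3,4}; V {3,4,5,7}->{7}
So after constraint 2: D(U) = {3,4}

Answer: {3,4}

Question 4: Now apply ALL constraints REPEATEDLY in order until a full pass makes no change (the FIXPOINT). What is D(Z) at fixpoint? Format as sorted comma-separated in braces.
pass 0 (initial): D(Z)={3,4,7}
pass 1: U {3,4,5,6,7}->{}; V {3,4,5,7}->{}; Z {3,4,7}->{}
pass 2: no change
Fixpoint after 2 passes: D(Z) = {}

Answer: {}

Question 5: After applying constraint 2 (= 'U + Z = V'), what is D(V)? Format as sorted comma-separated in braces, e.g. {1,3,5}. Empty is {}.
Answer: {7}

Derivation:
Constraint 1 (V != Z) on D(V)={3,4,5,7} D(Z)={3,4,7}: no change
Constraint 2 (U + Z = V) on D(U)={3,4,5,6,7} D(Z)={3,4,7} D(V)={3,4,5,7}: U {3,4,5,6,7}->{3,4}; Z {3,4,7}->{3,4}; V {3,4,5,7}->{7}
So after constraint 2: D(V) = {7}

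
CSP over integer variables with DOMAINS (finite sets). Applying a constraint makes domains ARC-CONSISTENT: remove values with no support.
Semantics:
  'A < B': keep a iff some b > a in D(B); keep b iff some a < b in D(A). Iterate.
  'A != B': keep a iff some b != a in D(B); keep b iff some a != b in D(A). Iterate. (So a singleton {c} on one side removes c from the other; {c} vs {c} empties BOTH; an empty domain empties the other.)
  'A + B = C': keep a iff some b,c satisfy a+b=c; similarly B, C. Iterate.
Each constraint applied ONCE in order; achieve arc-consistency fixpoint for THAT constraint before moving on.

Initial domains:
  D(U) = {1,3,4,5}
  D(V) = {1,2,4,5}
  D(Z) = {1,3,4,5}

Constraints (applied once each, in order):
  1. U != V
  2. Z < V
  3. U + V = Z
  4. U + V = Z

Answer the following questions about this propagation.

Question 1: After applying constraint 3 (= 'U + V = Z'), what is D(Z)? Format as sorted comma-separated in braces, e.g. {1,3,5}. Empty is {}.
Constraint 1 (U != V) on D(U)={1,3,4,5} D(V)={1,2,4,5}: no change
Constraint 2 (Z < V) on D(Z)={1,3,4,5} D(V)={1,2,4,5}: Z {1,3,4,5}->{1,3,4}; V {1,2,4,5}->{2,4,5}
Constraint 3 (U + V = Z) on D(U)={1,3,4,5} D(V)={2,4,5} D(Z)={1,3,4}: U {1,3,4,5}->{1}; V {2,4,5}->{2}; Z {1,3,4}->{3}
So after constraint 3: D(Z) = {3}

Answer: {3}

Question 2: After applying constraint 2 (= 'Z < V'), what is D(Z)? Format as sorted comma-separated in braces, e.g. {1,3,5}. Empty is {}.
Constraint 1 (U != V) on D(U)={1,3,4,5} D(V)={1,2,4,5}: no change
Constraint 2 (Z < V) on D(Z)={1,3,4,5} D(V)={1,2,4,5}: Z {1,3,4,5}->{1,3,4}; V {1,2,4,5}->{2,4,5}
So after constraint 2: D(Z) = {1,3,4}

Answer: {1,3,4}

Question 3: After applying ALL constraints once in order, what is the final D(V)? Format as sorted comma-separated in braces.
Constraint 1 (U != V) on D(U)={1,3,4,5} D(V)={1,2,4,5}: no change
Constraint 2 (Z < V) on D(Z)={1,3,4,5} D(V)={1,2,4,5}: Z {1,3,4,5}->{1,3,4}; V {1,2,4,5}->{2,4,5}
Constraint 3 (U + V = Z) on D(U)={1,3,4,5} D(V)={2,4,5} D(Z)={1,3,4}: U {1,3,4,5}->{1}; V {2,4,5}->{2}; Z {1,3,4}->{3}
Constraint 4 (U + V = Z) on D(U)={1} D(V)={2} D(Z)={3}: no change
So after all 4 constraints: D(V) = {2}

Answer: {2}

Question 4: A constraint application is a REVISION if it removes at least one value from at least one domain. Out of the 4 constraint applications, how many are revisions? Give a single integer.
Constraint 1 (U != V) on D(U)={1,3,4,5} D(V)={1,2,4,5}: no change => not a revision
Constraint 2 (Z < V) on D(Z)={1,3,4,5} D(V)={1,2,4,5}: Z {1,3,4,5}->{1,3,4}; V {1,2,4,5}->{2,4,5} => REVISION
Constraint 3 (U + V = Z) on D(U)={1,3,4,5} D(V)={2,4,5} D(Z)={1,3,4}: U {1,3,4,5}->{1}; V {2,4,5}->{2}; Z {1,3,4}->{3} => REVISION
Constraint 4 (U + V = Z) on D(U)={1} D(V)={2} D(Z)={3}: no change => not a revision
Total revisions = 2

Answer: 2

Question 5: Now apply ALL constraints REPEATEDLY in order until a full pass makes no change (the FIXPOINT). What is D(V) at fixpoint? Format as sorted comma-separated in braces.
pass 0 (initial): D(V)={1,2,4,5}
pass 1: U {1,3,4,5}->{1}; V {1,2,4,5}->{2}; Z {1,3,4,5}->{3}
pass 2: U {1}->{}; V {2}->{}; Z {3}->{}
pass 3: no change
Fixpoint after 3 passes: D(V) = {}

Answer: {}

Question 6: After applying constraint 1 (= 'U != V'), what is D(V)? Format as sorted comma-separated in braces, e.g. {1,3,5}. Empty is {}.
Constraint 1 (U != V) on D(U)={1,3,4,5} D(V)={1,2,4,5}: no change
So after constraint 1: D(V) = {1,2,4,5}

Answer: {1,2,4,5}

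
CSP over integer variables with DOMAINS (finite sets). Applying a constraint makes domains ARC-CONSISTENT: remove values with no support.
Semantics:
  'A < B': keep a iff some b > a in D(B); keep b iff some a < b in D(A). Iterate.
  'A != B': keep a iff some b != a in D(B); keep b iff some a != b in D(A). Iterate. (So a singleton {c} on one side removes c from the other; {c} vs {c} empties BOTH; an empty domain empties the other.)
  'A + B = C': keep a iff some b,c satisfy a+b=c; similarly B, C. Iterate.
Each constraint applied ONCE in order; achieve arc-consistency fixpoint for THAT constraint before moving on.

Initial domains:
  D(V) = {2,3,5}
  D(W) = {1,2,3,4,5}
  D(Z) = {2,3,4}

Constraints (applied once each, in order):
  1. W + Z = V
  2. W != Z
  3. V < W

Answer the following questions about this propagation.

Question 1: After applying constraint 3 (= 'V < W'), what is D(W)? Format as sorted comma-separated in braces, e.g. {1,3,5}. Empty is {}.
Answer: {}

Derivation:
Constraint 1 (W + Z = V) on D(W)={1,2,3,4,5} D(Z)={2,3,4} D(V)={2,3,5}: W {1,2,3,4,5}->{1,2,3}; V {2,3,5}->{3,5}
Constraint 2 (W != Z) on D(W)={1,2,3} D(Z)={2,3,4}: no change
Constraint 3 (V < W) on D(V)={3,5} D(W)={1,2,3}: V {3,5}->{}; W {1,2,3}->{}
So after constraint 3: D(W) = {}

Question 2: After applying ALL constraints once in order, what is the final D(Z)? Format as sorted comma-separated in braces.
Answer: {2,3,4}

Derivation:
Constraint 1 (W + Z = V) on D(W)={1,2,3,4,5} D(Z)={2,3,4} D(V)={2,3,5}: W {1,2,3,4,5}->{1,2,3}; V {2,3,5}->{3,5}
Constraint 2 (W != Z) on D(W)={1,2,3} D(Z)={2,3,4}: no change
Constraint 3 (V < W) on D(V)={3,5} D(W)={1,2,3}: V {3,5}->{}; W {1,2,3}->{}
So after all 3 constraints: D(Z) = {2,3,4}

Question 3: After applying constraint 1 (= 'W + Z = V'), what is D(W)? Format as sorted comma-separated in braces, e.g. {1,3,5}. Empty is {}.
Answer: {1,2,3}

Derivation:
Constraint 1 (W + Z = V) on D(W)={1,2,3,4,5} D(Z)={2,3,4} D(V)={2,3,5}: W {1,2,3,4,5}->{1,2,3}; V {2,3,5}->{3,5}
So after constraint 1: D(W) = {1,2,3}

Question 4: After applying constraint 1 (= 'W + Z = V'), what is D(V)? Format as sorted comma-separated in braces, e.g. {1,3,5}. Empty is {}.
Constraint 1 (W + Z = V) on D(W)={1,2,3,4,5} D(Z)={2,3,4} D(V)={2,3,5}: W {1,2,3,4,5}->{1,2,3}; V {2,3,5}->{3,5}
So after constraint 1: D(V) = {3,5}

Answer: {3,5}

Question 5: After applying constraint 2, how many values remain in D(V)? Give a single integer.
Answer: 2

Derivation:
Constraint 1 (W + Z = V) on D(W)={1,2,3,4,5} D(Z)={2,3,4} D(V)={2,3,5}: W {1,2,3,4,5}->{1,2,3}; V {2,3,5}->{3,5}
Constraint 2 (W != Z) on D(W)={1,2,3} D(Z)={2,3,4}: no change
So after constraint 2: D(V)={3,5}, size = 2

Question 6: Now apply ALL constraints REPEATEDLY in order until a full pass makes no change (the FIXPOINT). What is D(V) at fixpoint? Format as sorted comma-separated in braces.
Answer: {}

Derivation:
pass 0 (initial): D(V)={2,3,5}
pass 1: V {2,3,5}->{}; W {1,2,3,4,5}->{}
pass 2: Z {2,3,4}->{}
pass 3: no change
Fixpoint after 3 passes: D(V) = {}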